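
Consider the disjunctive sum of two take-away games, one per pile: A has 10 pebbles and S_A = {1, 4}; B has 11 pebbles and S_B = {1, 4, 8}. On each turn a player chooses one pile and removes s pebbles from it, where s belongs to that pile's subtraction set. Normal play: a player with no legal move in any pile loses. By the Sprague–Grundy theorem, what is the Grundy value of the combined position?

2

Pile A, S = {1, 4}:
n :  0  1  2  3  4  5  6  7  8  9 10
G :  0  1  0  1  2  0  1  0  1  2  0
G_A(10) = 0.
Pile B, S = {1, 4, 8}:
G(0) = 0
G(1) = mex{0} = 1
G(2) = mex{1} = 0
G(3) = mex{0} = 1
G(4) = mex{1,0} = 2
G(5) = mex{2,1} = 0
G(6) = mex{0,0} = 1
G(7) = mex{1,1} = 0
G(8) = mex{0,2,0} = 1
G(9) = mex{1,0,1} = 2
G(10) = mex{2,1,0} = 3
G(11) = mex{3,0,1} = 2
G_B(11) = 2.
Combined Grundy value = 0 ⊕ 2 = 2.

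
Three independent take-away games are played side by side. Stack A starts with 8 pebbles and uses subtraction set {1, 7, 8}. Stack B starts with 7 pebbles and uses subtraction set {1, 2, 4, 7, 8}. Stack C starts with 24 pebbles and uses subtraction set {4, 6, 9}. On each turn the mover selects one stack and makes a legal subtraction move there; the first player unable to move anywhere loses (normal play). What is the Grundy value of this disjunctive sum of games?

1

Stack A, S = {1, 7, 8}:
n : 0 1 2 3 4 5 6 7 8
G : 0 1 0 1 0 1 0 1 2
G_A(8) = 2.
Stack B, S = {1, 2, 4, 7, 8}:
n : 0 1 2 3 4 5 6 7
G : 0 1 2 0 1 2 0 1
G_B(7) = 1.
Stack C, S = {4, 6, 9}:
n :  0  1  2  3  4  5  6  7  8  9 10 11 12 13 14 15 16 17 18 19 20 21 22 23 24
G :  0  0  0  0  1  1  1  1  2  2  2  2  3  0  0  0  0  1  1  1  1  2  2  2  2
G_C(24) = 2.
Combined Grundy value = 2 ⊕ 1 ⊕ 2 = 1.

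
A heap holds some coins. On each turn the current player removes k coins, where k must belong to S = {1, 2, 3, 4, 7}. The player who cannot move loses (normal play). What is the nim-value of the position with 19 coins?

n :  0  1  2  3  4  5  6  7  8  9 10 11 12 13 14 15 16 17 18 19
G :  0  1  2  3  4  0  1  2  3  4  0  1  2  3  4  0  1  2  3  4

4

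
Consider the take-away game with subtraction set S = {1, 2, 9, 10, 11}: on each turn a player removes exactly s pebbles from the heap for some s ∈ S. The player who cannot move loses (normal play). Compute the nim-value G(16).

G(0) = 0
G(1) = mex{0} = 1
G(2) = mex{1,0} = 2
G(3) = mex{2,1} = 0
G(4) = mex{0,2} = 1
G(5) = mex{1,0} = 2
G(6) = mex{2,1} = 0
G(7) = mex{0,2} = 1
G(8) = mex{1,0} = 2
G(9) = mex{2,1,0} = 3
G(10) = mex{3,2,1,0} = 4
G(11) = mex{4,3,2,1,0} = 5
G(12) = mex{5,4,0,2,1} = 3
G(13) = mex{3,5,1,0,2} = 4
G(14) = mex{4,3,2,1,0} = 5
G(15) = mex{5,4,0,2,1} = 3
G(16) = mex{3,5,1,0,2} = 4

4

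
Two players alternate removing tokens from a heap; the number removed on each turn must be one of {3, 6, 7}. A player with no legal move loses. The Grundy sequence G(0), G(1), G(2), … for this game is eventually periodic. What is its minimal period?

G(0) = 0
G(1) = mex{} = 0
G(2) = mex{} = 0
G(3) = mex{0} = 1
G(4) = mex{0} = 1
G(5) = mex{0} = 1
G(6) = mex{1,0} = 2
G(7) = mex{1,0,0} = 2
G(8) = mex{1,0,0} = 2
G(9) = mex{2,1,0} = 3
G(10) = mex{2,1,1} = 0
G(11) = mex{2,1,1} = 0
G(12) = mex{3,2,1} = 0
G(13) = mex{0,2,2} = 1
G(14) = mex{0,2,2} = 1
G(15) = mex{0,3,2} = 1
G(16) = mex{1,0,3} = 2
G(17) = mex{1,0,0} = 2
G(18) = mex{1,0,0} = 2
G(19) = mex{2,1,0} = 3
G(20) = mex{2,1,1} = 0
G(21) = mex{2,1,1} = 0
G(n+10) = G(n) holds for n = 0,…,6 (a full window of length max(S) = 7), so the sequence is purely periodic with period 10.

10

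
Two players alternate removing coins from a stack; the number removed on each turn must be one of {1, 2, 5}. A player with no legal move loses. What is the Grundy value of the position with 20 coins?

2

G(0) = 0
G(1) = mex{0} = 1
G(2) = mex{1,0} = 2
G(3) = mex{2,1} = 0
G(4) = mex{0,2} = 1
G(5) = mex{1,0,0} = 2
G(6) = mex{2,1,1} = 0
G(7) = mex{0,2,2} = 1
G(8) = mex{1,0,0} = 2
G(9) = mex{2,1,1} = 0
G(10) = mex{0,2,2} = 1
G(11) = mex{1,0,0} = 2
G(12) = mex{2,1,1} = 0
G(13) = mex{0,2,2} = 1
G(14) = mex{1,0,0} = 2
G(15) = mex{2,1,1} = 0
G(16) = mex{0,2,2} = 1
G(17) = mex{1,0,0} = 2
G(18) = mex{2,1,1} = 0
G(19) = mex{0,2,2} = 1
G(20) = mex{1,0,0} = 2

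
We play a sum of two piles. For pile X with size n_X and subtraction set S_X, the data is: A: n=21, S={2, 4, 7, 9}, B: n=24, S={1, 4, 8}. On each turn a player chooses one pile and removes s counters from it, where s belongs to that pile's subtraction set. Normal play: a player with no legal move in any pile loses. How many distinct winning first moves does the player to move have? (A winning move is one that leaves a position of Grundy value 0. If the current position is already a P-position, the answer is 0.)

Pile A, S = {2, 4, 7, 9}:
G(0) = 0
G(1) = mex{} = 0
G(2) = mex{0} = 1
G(3) = mex{0} = 1
G(4) = mex{1,0} = 2
G(5) = mex{1,0} = 2
G(6) = mex{2,1} = 0
G(7) = mex{2,1,0} = 3
G(8) = mex{0,2,0} = 1
G(9) = mex{3,2,1,0} = 4
G(10) = mex{1,0,1,0} = 2
G(11) = mex{4,3,2,1} = 0
G(12) = mex{2,1,2,1} = 0
G(13) = mex{0,4,0,2} = 1
G(14) = mex{0,2,3,2} = 1
G(15) = mex{1,0,1,0} = 2
G(16) = mex{1,0,4,3} = 2
G(17) = mex{2,1,2,1} = 0
G(18) = mex{2,1,0,4} = 3
G(19) = mex{0,2,0,2} = 1
G(20) = mex{3,2,1,0} = 4
G(21) = mex{1,0,1,0} = 2
G_A(21) = 2.
Pile B, S = {1, 4, 8}:
G(0) = 0
G(1) = mex{0} = 1
G(2) = mex{1} = 0
G(3) = mex{0} = 1
G(4) = mex{1,0} = 2
G(5) = mex{2,1} = 0
G(6) = mex{0,0} = 1
G(7) = mex{1,1} = 0
G(8) = mex{0,2,0} = 1
G(9) = mex{1,0,1} = 2
G(10) = mex{2,1,0} = 3
G(11) = mex{3,0,1} = 2
G(12) = mex{2,1,2} = 0
G(13) = mex{0,2,0} = 1
G(14) = mex{1,3,1} = 0
G(15) = mex{0,2,0} = 1
G(16) = mex{1,0,1} = 2
G(17) = mex{2,1,2} = 0
G(18) = mex{0,0,3} = 1
G(19) = mex{1,1,2} = 0
G(20) = mex{0,2,0} = 1
G(21) = mex{1,0,1} = 2
G(22) = mex{2,1,0} = 3
G(23) = mex{3,0,1} = 2
G(24) = mex{2,1,2} = 0
G_B(24) = 0.
Combined Grundy value = 2 ⊕ 0 = 2.
A winning move leaves total XOR = 0, i.e. changes one component's Grundy value g to g ⊕ X where X is the current total.
Pile A: need g' = 2⊕2 = 0. Options: 21−2→G=1, 21−4→G=0, 21−7→G=1, 21−9→G=0. Hits: 2.
Pile B: need g' = 0⊕2 = 2. Options: 24−1→G=2, 24−4→G=1, 24−8→G=2. Hits: 2.

4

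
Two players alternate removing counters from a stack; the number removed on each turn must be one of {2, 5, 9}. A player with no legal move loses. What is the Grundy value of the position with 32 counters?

0

G(0) = 0
G(1) = mex{} = 0
G(2) = mex{0} = 1
G(3) = mex{0} = 1
G(4) = mex{1} = 0
G(5) = mex{1,0} = 2
G(6) = mex{0,0} = 1
G(7) = mex{2,1} = 0
G(8) = mex{1,1} = 0
G(9) = mex{0,0,0} = 1
G(10) = mex{0,2,0} = 1
G(11) = mex{1,1,1} = 0
G(12) = mex{1,0,1} = 2
G(13) = mex{0,0,0} = 1
G(14) = mex{2,1,2} = 0
G(15) = mex{1,1,1} = 0
G(16) = mex{0,0,0} = 1
G(17) = mex{0,2,0} = 1
G(18) = mex{1,1,1} = 0
G(19) = mex{1,0,1} = 2
G(20) = mex{0,0,0} = 1
G(21) = mex{2,1,2} = 0
G(22) = mex{1,1,1} = 0
G(23) = mex{0,0,0} = 1
G(24) = mex{0,2,0} = 1
G(25) = mex{1,1,1} = 0
G(26) = mex{1,0,1} = 2
G(27) = mex{0,0,0} = 1
G(28) = mex{2,1,2} = 0
G(29) = mex{1,1,1} = 0
G(30) = mex{0,0,0} = 1
G(31) = mex{0,2,0} = 1
G(32) = mex{1,1,1} = 0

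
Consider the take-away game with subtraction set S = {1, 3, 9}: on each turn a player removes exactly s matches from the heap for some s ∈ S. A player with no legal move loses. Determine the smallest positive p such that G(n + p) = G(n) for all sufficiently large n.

2

n :  0  1  2  3  4  5  6  7  8  9 10 11 12 13 14
G :  0  1  0  1  0  1  0  1  0  1  0  1  0  1  0
G(n+2) = G(n) holds for n = 0,…,8 (a full window of length max(S) = 9), so the sequence is purely periodic with period 2.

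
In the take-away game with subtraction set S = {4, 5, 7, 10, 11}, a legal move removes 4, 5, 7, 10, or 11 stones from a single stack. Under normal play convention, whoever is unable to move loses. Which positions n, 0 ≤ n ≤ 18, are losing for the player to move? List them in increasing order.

0, 1, 2, 3, 15, 16, 17, 18

n :  0  1  2  3  4  5  6  7  8  9 10 11 12 13 14 15 16 17 18
G :  0  0  0  0  1  1  1  1  2  2  2  2  3  3  3  0  0  0  0
P-positions are exactly the n with G(n) = 0.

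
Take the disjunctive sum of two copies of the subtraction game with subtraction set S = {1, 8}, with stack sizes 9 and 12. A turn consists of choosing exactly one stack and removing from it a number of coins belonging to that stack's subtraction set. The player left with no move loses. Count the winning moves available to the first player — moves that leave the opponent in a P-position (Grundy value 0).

3

All stacks use S = {1, 8}:
n :  0  1  2  3  4  5  6  7  8  9 10 11 12
G :  0  1  0  1  0  1  0  1  2  0  1  0  1
Stack A: G(9) = 0.
Stack B: G(12) = 1.
Combined Grundy value = 0 ⊕ 1 = 1.
A winning move leaves total XOR = 0, i.e. changes one component's Grundy value g to g ⊕ X where X is the current total.
Stack A: need g' = 0⊕1 = 1. Options: 9−1→G=2, 9−8→G=1. Hits: 1.
Stack B: need g' = 1⊕1 = 0. Options: 12−1→G=0, 12−8→G=0. Hits: 2.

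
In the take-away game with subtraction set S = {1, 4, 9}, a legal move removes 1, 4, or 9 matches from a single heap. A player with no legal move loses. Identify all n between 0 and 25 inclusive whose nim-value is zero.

n :  0  1  2  3  4  5  6  7  8  9 10 11 12 13 14 15 16 17 18 19 20 21 22 23 24 25
G :  0  1  0  1  2  0  1  0  1  2  0  1  0  1  2  0  1  0  1  2  0  1  0  1  2  0
P-positions are exactly the n with G(n) = 0.

0, 2, 5, 7, 10, 12, 15, 17, 20, 22, 25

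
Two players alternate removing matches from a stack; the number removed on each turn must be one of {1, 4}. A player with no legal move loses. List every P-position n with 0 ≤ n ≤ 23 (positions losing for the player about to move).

G(0) = 0
G(1) = mex{0} = 1
G(2) = mex{1} = 0
G(3) = mex{0} = 1
G(4) = mex{1,0} = 2
G(5) = mex{2,1} = 0
G(6) = mex{0,0} = 1
G(7) = mex{1,1} = 0
G(8) = mex{0,2} = 1
G(9) = mex{1,0} = 2
G(10) = mex{2,1} = 0
G(11) = mex{0,0} = 1
G(12) = mex{1,1} = 0
G(13) = mex{0,2} = 1
G(14) = mex{1,0} = 2
G(15) = mex{2,1} = 0
G(16) = mex{0,0} = 1
G(17) = mex{1,1} = 0
G(18) = mex{0,2} = 1
G(19) = mex{1,0} = 2
G(20) = mex{2,1} = 0
G(21) = mex{0,0} = 1
G(22) = mex{1,1} = 0
G(23) = mex{0,2} = 1
P-positions are exactly the n with G(n) = 0.

0, 2, 5, 7, 10, 12, 15, 17, 20, 22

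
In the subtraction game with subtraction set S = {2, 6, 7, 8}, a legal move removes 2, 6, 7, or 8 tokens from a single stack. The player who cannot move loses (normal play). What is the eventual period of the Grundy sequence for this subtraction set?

n :  0  1  2  3  4  5  6  7  8  9 10 11 12 13 14 15 16 17 18 19 20 21 22 23 24 25 26 27 28 29
G :  0  0  1  1  0  0  1  1  2  2  3  3  2  2  0  0  1  1  0  0  1  1  2  2  3  3  2  2  0  0
G(n+14) = G(n) holds for n = 0,…,7 (a full window of length max(S) = 8), so the sequence is purely periodic with period 14.

14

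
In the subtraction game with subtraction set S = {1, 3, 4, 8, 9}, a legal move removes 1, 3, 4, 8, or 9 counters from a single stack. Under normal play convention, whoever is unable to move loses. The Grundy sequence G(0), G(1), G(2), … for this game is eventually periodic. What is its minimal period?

n :  0  1  2  3  4  5  6  7  8  9 10 11 12 13 14 15 16 17 18 19 20 21 22 23 24 25
G :  0  1  0  1  2  3  2  0  1  4  3  2  0  1  0  1  2  3  2  0  1  4  3  2  0  1
G(n+12) = G(n) holds for n = 0,…,8 (a full window of length max(S) = 9), so the sequence is purely periodic with period 12.

12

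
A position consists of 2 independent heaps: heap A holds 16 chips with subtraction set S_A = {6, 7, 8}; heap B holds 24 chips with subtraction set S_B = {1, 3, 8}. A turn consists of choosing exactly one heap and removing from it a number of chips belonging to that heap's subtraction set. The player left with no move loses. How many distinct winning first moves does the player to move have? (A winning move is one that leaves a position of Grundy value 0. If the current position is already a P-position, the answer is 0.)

0

Heap A, S = {6, 7, 8}:
G(0) = 0
G(1) = mex{} = 0
G(2) = mex{} = 0
G(3) = mex{} = 0
G(4) = mex{} = 0
G(5) = mex{} = 0
G(6) = mex{0} = 1
G(7) = mex{0,0} = 1
G(8) = mex{0,0,0} = 1
G(9) = mex{0,0,0} = 1
G(10) = mex{0,0,0} = 1
G(11) = mex{0,0,0} = 1
G(12) = mex{1,0,0} = 2
G(13) = mex{1,1,0} = 2
G(14) = mex{1,1,1} = 0
G(15) = mex{1,1,1} = 0
G(16) = mex{1,1,1} = 0
G_A(16) = 0.
Heap B, S = {1, 3, 8}:
n :  0  1  2  3  4  5  6  7  8  9 10 11 12 13 14 15 16 17 18 19 20 21 22 23 24
G :  0  1  0  1  0  1  0  1  2  3  2  0  1  0  1  0  1  0  1  2  3  2  0  1  0
G_B(24) = 0.
Combined Grundy value = 0 ⊕ 0 = 0.
A winning move leaves total XOR = 0, i.e. changes one component's Grundy value g to g ⊕ X where X is the current total.
Heap A: target g' = 0⊕0 = 0, but every legal move changes the Grundy value (mex property), so 0 moves.
Heap B: target g' = 0⊕0 = 0, but every legal move changes the Grundy value (mex property), so 0 moves.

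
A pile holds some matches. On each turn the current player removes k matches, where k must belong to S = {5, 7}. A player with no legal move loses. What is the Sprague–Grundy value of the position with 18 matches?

n :  0  1  2  3  4  5  6  7  8  9 10 11 12 13 14 15 16 17 18
G :  0  0  0  0  0  1  1  1  1  1  2  2  0  0  0  0  0  1  1

1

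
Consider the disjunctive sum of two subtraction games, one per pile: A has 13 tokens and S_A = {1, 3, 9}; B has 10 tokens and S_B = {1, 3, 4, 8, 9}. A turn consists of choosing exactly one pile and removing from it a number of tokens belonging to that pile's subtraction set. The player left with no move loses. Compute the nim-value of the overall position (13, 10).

Pile A, S = {1, 3, 9}:
n :  0  1  2  3  4  5  6  7  8  9 10 11 12 13
G :  0  1  0  1  0  1  0  1  0  1  0  1  0  1
G_A(13) = 1.
Pile B, S = {1, 3, 4, 8, 9}:
G(0) = 0
G(1) = mex{0} = 1
G(2) = mex{1} = 0
G(3) = mex{0,0} = 1
G(4) = mex{1,1,0} = 2
G(5) = mex{2,0,1} = 3
G(6) = mex{3,1,0} = 2
G(7) = mex{2,2,1} = 0
G(8) = mex{0,3,2,0} = 1
G(9) = mex{1,2,3,1,0} = 4
G(10) = mex{4,0,2,0,1} = 3
G_B(10) = 3.
Combined Grundy value = 1 ⊕ 3 = 2.

2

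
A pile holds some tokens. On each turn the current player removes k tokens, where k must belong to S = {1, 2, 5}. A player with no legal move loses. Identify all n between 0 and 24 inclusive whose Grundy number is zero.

0, 3, 6, 9, 12, 15, 18, 21, 24

n :  0  1  2  3  4  5  6  7  8  9 10 11 12 13 14 15 16 17 18 19 20 21 22 23 24
G :  0  1  2  0  1  2  0  1  2  0  1  2  0  1  2  0  1  2  0  1  2  0  1  2  0
P-positions are exactly the n with G(n) = 0.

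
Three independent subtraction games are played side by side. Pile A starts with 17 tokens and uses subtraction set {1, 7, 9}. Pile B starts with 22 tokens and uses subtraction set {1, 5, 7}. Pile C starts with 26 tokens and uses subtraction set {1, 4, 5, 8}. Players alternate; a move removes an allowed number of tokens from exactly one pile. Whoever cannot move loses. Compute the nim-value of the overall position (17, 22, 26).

5

Pile A, S = {1, 7, 9}:
n :  0  1  2  3  4  5  6  7  8  9 10 11 12 13 14 15 16 17
G :  0  1  0  1  0  1  0  1  0  1  0  1  0  1  0  1  0  1
G_A(17) = 1.
Pile B, S = {1, 5, 7}:
n :  0  1  2  3  4  5  6  7  8  9 10 11 12 13 14 15 16 17 18 19 20 21 22
G :  0  1  0  1  0  1  0  1  0  1  0  1  0  1  0  1  0  1  0  1  0  1  0
G_B(22) = 0.
Pile C, S = {1, 4, 5, 8}:
G(0) = 0
G(1) = mex{0} = 1
G(2) = mex{1} = 0
G(3) = mex{0} = 1
G(4) = mex{1,0} = 2
G(5) = mex{2,1,0} = 3
G(6) = mex{3,0,1} = 2
G(7) = mex{2,1,0} = 3
G(8) = mex{3,2,1,0} = 4
G(9) = mex{4,3,2,1} = 0
G(10) = mex{0,2,3,0} = 1
G(11) = mex{1,3,2,1} = 0
G(12) = mex{0,4,3,2} = 1
G(13) = mex{1,0,4,3} = 2
G(14) = mex{2,1,0,2} = 3
G(15) = mex{3,0,1,3} = 2
G(16) = mex{2,1,0,4} = 3
G(17) = mex{3,2,1,0} = 4
G(18) = mex{4,3,2,1} = 0
G(19) = mex{0,2,3,0} = 1
G(20) = mex{1,3,2,1} = 0
G(21) = mex{0,4,3,2} = 1
G(22) = mex{1,0,4,3} = 2
G(23) = mex{2,1,0,2} = 3
G(24) = mex{3,0,1,3} = 2
G(25) = mex{2,1,0,4} = 3
G(26) = mex{3,2,1,0} = 4
G_C(26) = 4.
Combined Grundy value = 1 ⊕ 0 ⊕ 4 = 5.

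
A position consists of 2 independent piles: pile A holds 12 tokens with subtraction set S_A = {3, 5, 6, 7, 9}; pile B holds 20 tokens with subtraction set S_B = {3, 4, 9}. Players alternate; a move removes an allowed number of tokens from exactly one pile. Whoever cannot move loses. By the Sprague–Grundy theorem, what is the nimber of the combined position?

Pile A, S = {3, 5, 6, 7, 9}:
G(0) = 0
G(1) = mex{} = 0
G(2) = mex{} = 0
G(3) = mex{0} = 1
G(4) = mex{0} = 1
G(5) = mex{0,0} = 1
G(6) = mex{1,0,0} = 2
G(7) = mex{1,0,0,0} = 2
G(8) = mex{1,1,0,0} = 2
G(9) = mex{2,1,1,0,0} = 3
G(10) = mex{2,1,1,1,0} = 3
G(11) = mex{2,2,1,1,0} = 3
G(12) = mex{3,2,2,1,1} = 0
G_A(12) = 0.
Pile B, S = {3, 4, 9}:
n :  0  1  2  3  4  5  6  7  8  9 10 11 12 13 14 15 16 17 18 19 20
G :  0  0  0  1  1  1  2  0  0  3  1  1  2  0  0  0  1  1  1  2  0
G_B(20) = 0.
Combined Grundy value = 0 ⊕ 0 = 0.

0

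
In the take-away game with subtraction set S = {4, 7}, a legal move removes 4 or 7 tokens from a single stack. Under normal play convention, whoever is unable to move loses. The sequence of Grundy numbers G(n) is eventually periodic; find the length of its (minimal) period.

11

n :  0  1  2  3  4  5  6  7  8  9 10 11 12 13 14 15 16 17 18 19 20 21 22 23
G :  0  0  0  0  1  1  1  1  2  2  2  0  0  0  0  1  1  1  1  2  2  2  0  0
G(n+11) = G(n) holds for n = 0,…,6 (a full window of length max(S) = 7), so the sequence is purely periodic with period 11.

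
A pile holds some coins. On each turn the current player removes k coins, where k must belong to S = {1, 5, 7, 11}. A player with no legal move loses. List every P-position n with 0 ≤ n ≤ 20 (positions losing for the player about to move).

0, 2, 4, 6, 8, 10, 12, 14, 16, 18, 20

n :  0  1  2  3  4  5  6  7  8  9 10 11 12 13 14 15 16 17 18 19 20
G :  0  1  0  1  0  1  0  1  0  1  0  1  0  1  0  1  0  1  0  1  0
P-positions are exactly the n with G(n) = 0.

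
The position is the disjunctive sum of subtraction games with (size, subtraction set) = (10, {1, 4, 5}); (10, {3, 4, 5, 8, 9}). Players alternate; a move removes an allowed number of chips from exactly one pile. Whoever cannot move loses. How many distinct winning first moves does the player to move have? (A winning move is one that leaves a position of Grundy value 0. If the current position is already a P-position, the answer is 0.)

Pile A, S = {1, 4, 5}:
n :  0  1  2  3  4  5  6  7  8  9 10
G :  0  1  0  1  2  3  2  3  0  1  0
G_A(10) = 0.
Pile B, S = {3, 4, 5, 8, 9}:
G(0) = 0
G(1) = mex{} = 0
G(2) = mex{} = 0
G(3) = mex{0} = 1
G(4) = mex{0,0} = 1
G(5) = mex{0,0,0} = 1
G(6) = mex{1,0,0} = 2
G(7) = mex{1,1,0} = 2
G(8) = mex{1,1,1,0} = 2
G(9) = mex{2,1,1,0,0} = 3
G(10) = mex{2,2,1,0,0} = 3
G_B(10) = 3.
Combined Grundy value = 0 ⊕ 3 = 3.
A winning move leaves total XOR = 0, i.e. changes one component's Grundy value g to g ⊕ X where X is the current total.
Pile A: need g' = 0⊕3 = 3. Options: 10−1→G=1, 10−4→G=2, 10−5→G=3. Hits: 1.
Pile B: need g' = 3⊕3 = 0. Options: 10−3→G=2, 10−4→G=2, 10−5→G=1, 10−8→G=0, 10−9→G=0. Hits: 2.

3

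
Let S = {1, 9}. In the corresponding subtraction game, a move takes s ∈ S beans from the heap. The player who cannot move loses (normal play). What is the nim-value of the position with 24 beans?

0

n :  0  1  2  3  4  5  6  7  8  9 10 11 12 13 14 15 16 17 18 19 20 21 22 23 24
G :  0  1  0  1  0  1  0  1  0  1  0  1  0  1  0  1  0  1  0  1  0  1  0  1  0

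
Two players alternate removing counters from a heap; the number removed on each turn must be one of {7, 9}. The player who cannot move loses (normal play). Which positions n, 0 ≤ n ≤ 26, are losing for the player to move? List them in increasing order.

0, 1, 2, 3, 4, 5, 6, 16, 17, 18, 19, 20, 21, 22

n :  0  1  2  3  4  5  6  7  8  9 10 11 12 13 14 15 16 17 18 19 20 21 22 23 24 25 26
G :  0  0  0  0  0  0  0  1  1  1  1  1  1  1  2  2  0  0  0  0  0  0  0  1  1  1  1
P-positions are exactly the n with G(n) = 0.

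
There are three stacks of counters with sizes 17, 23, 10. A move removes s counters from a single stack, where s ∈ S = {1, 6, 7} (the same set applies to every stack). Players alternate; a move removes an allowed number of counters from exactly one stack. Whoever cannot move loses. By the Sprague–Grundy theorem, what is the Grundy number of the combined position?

0

All stacks use S = {1, 6, 7}:
G(0) = 0
G(1) = mex{0} = 1
G(2) = mex{1} = 0
G(3) = mex{0} = 1
G(4) = mex{1} = 0
G(5) = mex{0} = 1
G(6) = mex{1,0} = 2
G(7) = mex{2,1,0} = 3
G(8) = mex{3,0,1} = 2
G(9) = mex{2,1,0} = 3
G(10) = mex{3,0,1} = 2
G(11) = mex{2,1,0} = 3
G(12) = mex{3,2,1} = 0
G(13) = mex{0,3,2} = 1
G(14) = mex{1,2,3} = 0
G(15) = mex{0,3,2} = 1
G(16) = mex{1,2,3} = 0
G(17) = mex{0,3,2} = 1
G(18) = mex{1,0,3} = 2
G(19) = mex{2,1,0} = 3
G(20) = mex{3,0,1} = 2
G(21) = mex{2,1,0} = 3
G(22) = mex{3,0,1} = 2
G(23) = mex{2,1,0} = 3
Stack A: G(17) = 1.
Stack B: G(23) = 3.
Stack C: G(10) = 2.
Combined Grundy value = 1 ⊕ 3 ⊕ 2 = 0.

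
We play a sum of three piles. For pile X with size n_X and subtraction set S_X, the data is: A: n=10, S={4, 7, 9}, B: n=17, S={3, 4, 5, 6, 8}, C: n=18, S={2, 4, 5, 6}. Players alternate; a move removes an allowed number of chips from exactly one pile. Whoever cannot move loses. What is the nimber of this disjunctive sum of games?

1

Pile A, S = {4, 7, 9}:
G(0) = 0
G(1) = mex{} = 0
G(2) = mex{} = 0
G(3) = mex{} = 0
G(4) = mex{0} = 1
G(5) = mex{0} = 1
G(6) = mex{0} = 1
G(7) = mex{0,0} = 1
G(8) = mex{1,0} = 2
G(9) = mex{1,0,0} = 2
G(10) = mex{1,0,0} = 2
G_A(10) = 2.
Pile B, S = {3, 4, 5, 6, 8}:
G(0) = 0
G(1) = mex{} = 0
G(2) = mex{} = 0
G(3) = mex{0} = 1
G(4) = mex{0,0} = 1
G(5) = mex{0,0,0} = 1
G(6) = mex{1,0,0,0} = 2
G(7) = mex{1,1,0,0} = 2
G(8) = mex{1,1,1,0,0} = 2
G(9) = mex{2,1,1,1,0} = 3
G(10) = mex{2,2,1,1,0} = 3
G(11) = mex{2,2,2,1,1} = 0
G(12) = mex{3,2,2,2,1} = 0
G(13) = mex{3,3,2,2,1} = 0
G(14) = mex{0,3,3,2,2} = 1
G(15) = mex{0,0,3,3,2} = 1
G(16) = mex{0,0,0,3,2} = 1
G(17) = mex{1,0,0,0,3} = 2
G_B(17) = 2.
Pile C, S = {2, 4, 5, 6}:
G(0) = 0
G(1) = mex{} = 0
G(2) = mex{0} = 1
G(3) = mex{0} = 1
G(4) = mex{1,0} = 2
G(5) = mex{1,0,0} = 2
G(6) = mex{2,1,0,0} = 3
G(7) = mex{2,1,1,0} = 3
G(8) = mex{3,2,1,1} = 0
G(9) = mex{3,2,2,1} = 0
G(10) = mex{0,3,2,2} = 1
G(11) = mex{0,3,3,2} = 1
G(12) = mex{1,0,3,3} = 2
G(13) = mex{1,0,0,3} = 2
G(14) = mex{2,1,0,0} = 3
G(15) = mex{2,1,1,0} = 3
G(16) = mex{3,2,1,1} = 0
G(17) = mex{3,2,2,1} = 0
G(18) = mex{0,3,2,2} = 1
G_C(18) = 1.
Combined Grundy value = 2 ⊕ 2 ⊕ 1 = 1.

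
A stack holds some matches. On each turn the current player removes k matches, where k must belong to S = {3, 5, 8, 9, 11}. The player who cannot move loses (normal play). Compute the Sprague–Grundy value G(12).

4

G(0) = 0
G(1) = mex{} = 0
G(2) = mex{} = 0
G(3) = mex{0} = 1
G(4) = mex{0} = 1
G(5) = mex{0,0} = 1
G(6) = mex{1,0} = 2
G(7) = mex{1,0} = 2
G(8) = mex{1,1,0} = 2
G(9) = mex{2,1,0,0} = 3
G(10) = mex{2,1,0,0} = 3
G(11) = mex{2,2,1,0,0} = 3
G(12) = mex{3,2,1,1,0} = 4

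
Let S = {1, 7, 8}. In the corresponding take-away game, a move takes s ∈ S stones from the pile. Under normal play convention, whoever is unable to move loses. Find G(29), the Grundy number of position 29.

n :  0  1  2  3  4  5  6  7  8  9 10 11 12 13 14 15 16 17 18 19 20 21 22 23 24 25 26 27 28 29
G :  0  1  0  1  0  1  0  1  2  3  2  3  2  3  2  0  1  0  1  0  1  0  1  2  3  2  3  2  3  2

2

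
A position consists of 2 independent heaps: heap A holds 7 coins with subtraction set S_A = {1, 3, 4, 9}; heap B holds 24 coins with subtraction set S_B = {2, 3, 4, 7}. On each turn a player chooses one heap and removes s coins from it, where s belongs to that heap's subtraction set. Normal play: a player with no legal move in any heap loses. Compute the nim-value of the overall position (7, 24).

1

Heap A, S = {1, 3, 4, 9}:
n : 0 1 2 3 4 5 6 7
G : 0 1 0 1 2 3 2 0
G_A(7) = 0.
Heap B, S = {2, 3, 4, 7}:
G(0) = 0
G(1) = mex{} = 0
G(2) = mex{0} = 1
G(3) = mex{0,0} = 1
G(4) = mex{1,0,0} = 2
G(5) = mex{1,1,0} = 2
G(6) = mex{2,1,1} = 0
G(7) = mex{2,2,1,0} = 3
G(8) = mex{0,2,2,0} = 1
G(9) = mex{3,0,2,1} = 4
G(10) = mex{1,3,0,1} = 2
G(11) = mex{4,1,3,2} = 0
G(12) = mex{2,4,1,2} = 0
G(13) = mex{0,2,4,0} = 1
G(14) = mex{0,0,2,3} = 1
G(15) = mex{1,0,0,1} = 2
G(16) = mex{1,1,0,4} = 2
G(17) = mex{2,1,1,2} = 0
G(18) = mex{2,2,1,0} = 3
G(19) = mex{0,2,2,0} = 1
G(20) = mex{3,0,2,1} = 4
G(21) = mex{1,3,0,1} = 2
G(22) = mex{4,1,3,2} = 0
G(23) = mex{2,4,1,2} = 0
G(24) = mex{0,2,4,0} = 1
G_B(24) = 1.
Combined Grundy value = 0 ⊕ 1 = 1.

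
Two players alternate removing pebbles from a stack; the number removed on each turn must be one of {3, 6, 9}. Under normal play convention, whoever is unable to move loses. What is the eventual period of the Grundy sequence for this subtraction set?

G(0) = 0
G(1) = mex{} = 0
G(2) = mex{} = 0
G(3) = mex{0} = 1
G(4) = mex{0} = 1
G(5) = mex{0} = 1
G(6) = mex{1,0} = 2
G(7) = mex{1,0} = 2
G(8) = mex{1,0} = 2
G(9) = mex{2,1,0} = 3
G(10) = mex{2,1,0} = 3
G(11) = mex{2,1,0} = 3
G(12) = mex{3,2,1} = 0
G(13) = mex{3,2,1} = 0
G(14) = mex{3,2,1} = 0
G(15) = mex{0,3,2} = 1
G(16) = mex{0,3,2} = 1
G(17) = mex{0,3,2} = 1
G(18) = mex{1,0,3} = 2
G(19) = mex{1,0,3} = 2
G(20) = mex{1,0,3} = 2
G(21) = mex{2,1,0} = 3
G(22) = mex{2,1,0} = 3
G(23) = mex{2,1,0} = 3
G(24) = mex{3,2,1} = 0
G(25) = mex{3,2,1} = 0
G(n+12) = G(n) holds for n = 0,…,8 (a full window of length max(S) = 9), so the sequence is purely periodic with period 12.

12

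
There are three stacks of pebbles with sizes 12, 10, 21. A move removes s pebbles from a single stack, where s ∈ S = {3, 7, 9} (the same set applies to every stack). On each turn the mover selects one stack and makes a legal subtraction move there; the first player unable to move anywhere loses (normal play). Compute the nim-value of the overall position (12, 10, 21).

All stacks use S = {3, 7, 9}:
n :  0  1  2  3  4  5  6  7  8  9 10 11 12 13 14 15 16 17 18 19 20 21
G :  0  0  0  1  1  1  0  2  2  1  3  3  0  2  0  1  0  1  0  1  0  1
Stack A: G(12) = 0.
Stack B: G(10) = 3.
Stack C: G(21) = 1.
Combined Grundy value = 0 ⊕ 3 ⊕ 1 = 2.

2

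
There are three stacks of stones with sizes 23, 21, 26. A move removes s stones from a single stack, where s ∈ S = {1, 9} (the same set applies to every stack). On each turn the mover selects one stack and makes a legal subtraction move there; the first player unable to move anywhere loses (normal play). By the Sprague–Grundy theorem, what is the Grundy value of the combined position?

All stacks use S = {1, 9}:
n :  0  1  2  3  4  5  6  7  8  9 10 11 12 13 14 15 16 17 18 19 20 21 22 23 24 25 26
G :  0  1  0  1  0  1  0  1  0  1  0  1  0  1  0  1  0  1  0  1  0  1  0  1  0  1  0
Stack A: G(23) = 1.
Stack B: G(21) = 1.
Stack C: G(26) = 0.
Combined Grundy value = 1 ⊕ 1 ⊕ 0 = 0.

0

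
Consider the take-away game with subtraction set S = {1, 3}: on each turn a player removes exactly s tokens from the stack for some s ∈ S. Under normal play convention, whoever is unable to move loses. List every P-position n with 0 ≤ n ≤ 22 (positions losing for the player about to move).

0, 2, 4, 6, 8, 10, 12, 14, 16, 18, 20, 22

G(0) = 0
G(1) = mex{0} = 1
G(2) = mex{1} = 0
G(3) = mex{0,0} = 1
G(4) = mex{1,1} = 0
G(5) = mex{0,0} = 1
G(6) = mex{1,1} = 0
G(7) = mex{0,0} = 1
G(8) = mex{1,1} = 0
G(9) = mex{0,0} = 1
G(10) = mex{1,1} = 0
G(11) = mex{0,0} = 1
G(12) = mex{1,1} = 0
G(13) = mex{0,0} = 1
G(14) = mex{1,1} = 0
G(15) = mex{0,0} = 1
G(16) = mex{1,1} = 0
G(17) = mex{0,0} = 1
G(18) = mex{1,1} = 0
G(19) = mex{0,0} = 1
G(20) = mex{1,1} = 0
G(21) = mex{0,0} = 1
G(22) = mex{1,1} = 0
P-positions are exactly the n with G(n) = 0.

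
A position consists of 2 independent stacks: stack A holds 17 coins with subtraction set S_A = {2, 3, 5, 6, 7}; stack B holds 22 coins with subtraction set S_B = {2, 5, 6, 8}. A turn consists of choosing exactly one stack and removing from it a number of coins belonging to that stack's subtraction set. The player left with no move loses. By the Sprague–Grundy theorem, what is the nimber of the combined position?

Stack A, S = {2, 3, 5, 6, 7}:
G(0) = 0
G(1) = mex{} = 0
G(2) = mex{0} = 1
G(3) = mex{0,0} = 1
G(4) = mex{1,0} = 2
G(5) = mex{1,1,0} = 2
G(6) = mex{2,1,0,0} = 3
G(7) = mex{2,2,1,0,0} = 3
G(8) = mex{3,2,1,1,0} = 4
G(9) = mex{3,3,2,1,1} = 0
G(10) = mex{4,3,2,2,1} = 0
G(11) = mex{0,4,3,2,2} = 1
G(12) = mex{0,0,3,3,2} = 1
G(13) = mex{1,0,4,3,3} = 2
G(14) = mex{1,1,0,4,3} = 2
G(15) = mex{2,1,0,0,4} = 3
G(16) = mex{2,2,1,0,0} = 3
G(17) = mex{3,2,1,1,0} = 4
G_A(17) = 4.
Stack B, S = {2, 5, 6, 8}:
n :  0  1  2  3  4  5  6  7  8  9 10 11 12 13 14 15 16 17 18 19 20 21 22
G :  0  0  1  1  0  2  1  3  2  2  3  0  2  1  0  0  1  1  0  2  1  3  2
G_B(22) = 2.
Combined Grundy value = 4 ⊕ 2 = 6.

6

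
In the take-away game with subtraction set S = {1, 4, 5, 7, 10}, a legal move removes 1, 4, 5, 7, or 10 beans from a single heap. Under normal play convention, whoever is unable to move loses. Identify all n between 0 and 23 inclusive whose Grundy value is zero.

n :  0  1  2  3  4  5  6  7  8  9 10 11 12 13 14 15 16 17 18 19 20 21 22 23
G :  0  1  0  1  2  3  2  3  0  1  4  0  1  3  0  1  3  0  1  2  0  1  2  0
P-positions are exactly the n with G(n) = 0.

0, 2, 8, 11, 14, 17, 20, 23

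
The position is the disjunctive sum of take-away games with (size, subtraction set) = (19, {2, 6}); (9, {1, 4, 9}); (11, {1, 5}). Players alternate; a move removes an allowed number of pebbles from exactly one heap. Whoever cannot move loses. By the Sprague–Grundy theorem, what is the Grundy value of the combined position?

2

Heap A, S = {2, 6}:
G(0) = 0
G(1) = mex{} = 0
G(2) = mex{0} = 1
G(3) = mex{0} = 1
G(4) = mex{1} = 0
G(5) = mex{1} = 0
G(6) = mex{0,0} = 1
G(7) = mex{0,0} = 1
G(8) = mex{1,1} = 0
G(9) = mex{1,1} = 0
G(10) = mex{0,0} = 1
G(11) = mex{0,0} = 1
G(12) = mex{1,1} = 0
G(13) = mex{1,1} = 0
G(14) = mex{0,0} = 1
G(15) = mex{0,0} = 1
G(16) = mex{1,1} = 0
G(17) = mex{1,1} = 0
G(18) = mex{0,0} = 1
G(19) = mex{0,0} = 1
G_A(19) = 1.
Heap B, S = {1, 4, 9}:
n : 0 1 2 3 4 5 6 7 8 9
G : 0 1 0 1 2 0 1 0 1 2
G_B(9) = 2.
Heap C, S = {1, 5}:
n :  0  1  2  3  4  5  6  7  8  9 10 11
G :  0  1  0  1  0  1  0  1  0  1  0  1
G_C(11) = 1.
Combined Grundy value = 1 ⊕ 2 ⊕ 1 = 2.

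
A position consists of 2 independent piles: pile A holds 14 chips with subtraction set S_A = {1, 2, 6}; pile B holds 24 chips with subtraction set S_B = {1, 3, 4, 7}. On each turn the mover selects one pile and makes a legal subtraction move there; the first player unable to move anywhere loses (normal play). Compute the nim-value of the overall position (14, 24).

Pile A, S = {1, 2, 6}:
n :  0  1  2  3  4  5  6  7  8  9 10 11 12 13 14
G :  0  1  2  0  1  2  3  0  1  2  0  1  2  3  0
G_A(14) = 0.
Pile B, S = {1, 3, 4, 7}:
n :  0  1  2  3  4  5  6  7  8  9 10 11 12 13 14 15 16 17 18 19 20 21 22 23 24
G :  0  1  0  1  2  3  2  3  0  1  0  1  2  3  2  3  0  1  0  1  2  3  2  3  0
G_B(24) = 0.
Combined Grundy value = 0 ⊕ 0 = 0.

0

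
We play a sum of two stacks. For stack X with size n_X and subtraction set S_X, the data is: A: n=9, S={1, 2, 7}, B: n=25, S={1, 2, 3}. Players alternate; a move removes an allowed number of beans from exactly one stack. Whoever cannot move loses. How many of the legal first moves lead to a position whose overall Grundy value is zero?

2

Stack A, S = {1, 2, 7}:
G(0) = 0
G(1) = mex{0} = 1
G(2) = mex{1,0} = 2
G(3) = mex{2,1} = 0
G(4) = mex{0,2} = 1
G(5) = mex{1,0} = 2
G(6) = mex{2,1} = 0
G(7) = mex{0,2,0} = 1
G(8) = mex{1,0,1} = 2
G(9) = mex{2,1,2} = 0
G_A(9) = 0.
Stack B, S = {1, 2, 3}:
G(0) = 0
G(1) = mex{0} = 1
G(2) = mex{1,0} = 2
G(3) = mex{2,1,0} = 3
G(4) = mex{3,2,1} = 0
G(5) = mex{0,3,2} = 1
G(6) = mex{1,0,3} = 2
G(7) = mex{2,1,0} = 3
G(8) = mex{3,2,1} = 0
G(9) = mex{0,3,2} = 1
G(10) = mex{1,0,3} = 2
G(11) = mex{2,1,0} = 3
G(12) = mex{3,2,1} = 0
G(13) = mex{0,3,2} = 1
G(14) = mex{1,0,3} = 2
G(15) = mex{2,1,0} = 3
G(16) = mex{3,2,1} = 0
G(17) = mex{0,3,2} = 1
G(18) = mex{1,0,3} = 2
G(19) = mex{2,1,0} = 3
G(20) = mex{3,2,1} = 0
G(21) = mex{0,3,2} = 1
G(22) = mex{1,0,3} = 2
G(23) = mex{2,1,0} = 3
G(24) = mex{3,2,1} = 0
G(25) = mex{0,3,2} = 1
G_B(25) = 1.
Combined Grundy value = 0 ⊕ 1 = 1.
A winning move leaves total XOR = 0, i.e. changes one component's Grundy value g to g ⊕ X where X is the current total.
Stack A: need g' = 0⊕1 = 1. Options: 9−1→G=2, 9−2→G=1, 9−7→G=2. Hits: 1.
Stack B: need g' = 1⊕1 = 0. Options: 25−1→G=0, 25−2→G=3, 25−3→G=2. Hits: 1.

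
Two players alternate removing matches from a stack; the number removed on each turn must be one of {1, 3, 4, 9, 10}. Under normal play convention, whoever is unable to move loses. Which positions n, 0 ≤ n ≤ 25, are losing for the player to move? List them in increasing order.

0, 2, 7, 13, 15, 20

G(0) = 0
G(1) = mex{0} = 1
G(2) = mex{1} = 0
G(3) = mex{0,0} = 1
G(4) = mex{1,1,0} = 2
G(5) = mex{2,0,1} = 3
G(6) = mex{3,1,0} = 2
G(7) = mex{2,2,1} = 0
G(8) = mex{0,3,2} = 1
G(9) = mex{1,2,3,0} = 4
G(10) = mex{4,0,2,1,0} = 3
G(11) = mex{3,1,0,0,1} = 2
G(12) = mex{2,4,1,1,0} = 3
G(13) = mex{3,3,4,2,1} = 0
G(14) = mex{0,2,3,3,2} = 1
G(15) = mex{1,3,2,2,3} = 0
G(16) = mex{0,0,3,0,2} = 1
G(17) = mex{1,1,0,1,0} = 2
G(18) = mex{2,0,1,4,1} = 3
G(19) = mex{3,1,0,3,4} = 2
G(20) = mex{2,2,1,2,3} = 0
G(21) = mex{0,3,2,3,2} = 1
G(22) = mex{1,2,3,0,3} = 4
G(23) = mex{4,0,2,1,0} = 3
G(24) = mex{3,1,0,0,1} = 2
G(25) = mex{2,4,1,1,0} = 3
P-positions are exactly the n with G(n) = 0.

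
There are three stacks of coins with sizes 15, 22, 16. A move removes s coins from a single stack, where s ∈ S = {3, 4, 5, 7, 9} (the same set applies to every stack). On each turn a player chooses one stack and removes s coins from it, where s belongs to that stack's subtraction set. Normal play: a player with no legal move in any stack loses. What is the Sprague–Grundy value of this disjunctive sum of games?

3

All stacks use S = {3, 4, 5, 7, 9}:
n :  0  1  2  3  4  5  6  7  8  9 10 11 12 13 14 15 16 17 18 19 20 21 22
G :  0  0  0  1  1  1  2  2  2  3  3  3  0  0  0  1  1  1  2  2  2  3  3
Stack A: G(15) = 1.
Stack B: G(22) = 3.
Stack C: G(16) = 1.
Combined Grundy value = 1 ⊕ 3 ⊕ 1 = 3.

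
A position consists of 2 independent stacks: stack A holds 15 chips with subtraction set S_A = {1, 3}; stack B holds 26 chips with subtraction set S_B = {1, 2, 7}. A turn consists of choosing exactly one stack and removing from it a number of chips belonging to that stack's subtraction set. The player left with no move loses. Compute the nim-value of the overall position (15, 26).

Stack A, S = {1, 3}:
n :  0  1  2  3  4  5  6  7  8  9 10 11 12 13 14 15
G :  0  1  0  1  0  1  0  1  0  1  0  1  0  1  0  1
G_A(15) = 1.
Stack B, S = {1, 2, 7}:
G(0) = 0
G(1) = mex{0} = 1
G(2) = mex{1,0} = 2
G(3) = mex{2,1} = 0
G(4) = mex{0,2} = 1
G(5) = mex{1,0} = 2
G(6) = mex{2,1} = 0
G(7) = mex{0,2,0} = 1
G(8) = mex{1,0,1} = 2
G(9) = mex{2,1,2} = 0
G(10) = mex{0,2,0} = 1
G(11) = mex{1,0,1} = 2
G(12) = mex{2,1,2} = 0
G(13) = mex{0,2,0} = 1
G(14) = mex{1,0,1} = 2
G(15) = mex{2,1,2} = 0
G(16) = mex{0,2,0} = 1
G(17) = mex{1,0,1} = 2
G(18) = mex{2,1,2} = 0
G(19) = mex{0,2,0} = 1
G(20) = mex{1,0,1} = 2
G(21) = mex{2,1,2} = 0
G(22) = mex{0,2,0} = 1
G(23) = mex{1,0,1} = 2
G(24) = mex{2,1,2} = 0
G(25) = mex{0,2,0} = 1
G(26) = mex{1,0,1} = 2
G_B(26) = 2.
Combined Grundy value = 1 ⊕ 2 = 3.

3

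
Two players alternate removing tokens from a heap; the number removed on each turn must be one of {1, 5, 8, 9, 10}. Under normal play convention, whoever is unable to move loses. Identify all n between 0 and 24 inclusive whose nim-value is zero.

G(0) = 0
G(1) = mex{0} = 1
G(2) = mex{1} = 0
G(3) = mex{0} = 1
G(4) = mex{1} = 0
G(5) = mex{0,0} = 1
G(6) = mex{1,1} = 0
G(7) = mex{0,0} = 1
G(8) = mex{1,1,0} = 2
G(9) = mex{2,0,1,0} = 3
G(10) = mex{3,1,0,1,0} = 2
G(11) = mex{2,0,1,0,1} = 3
G(12) = mex{3,1,0,1,0} = 2
G(13) = mex{2,2,1,0,1} = 3
G(14) = mex{3,3,0,1,0} = 2
G(15) = mex{2,2,1,0,1} = 3
G(16) = mex{3,3,2,1,0} = 4
G(17) = mex{4,2,3,2,1} = 0
G(18) = mex{0,3,2,3,2} = 1
G(19) = mex{1,2,3,2,3} = 0
G(20) = mex{0,3,2,3,2} = 1
G(21) = mex{1,4,3,2,3} = 0
G(22) = mex{0,0,2,3,2} = 1
G(23) = mex{1,1,3,2,3} = 0
G(24) = mex{0,0,4,3,2} = 1
P-positions are exactly the n with G(n) = 0.

0, 2, 4, 6, 17, 19, 21, 23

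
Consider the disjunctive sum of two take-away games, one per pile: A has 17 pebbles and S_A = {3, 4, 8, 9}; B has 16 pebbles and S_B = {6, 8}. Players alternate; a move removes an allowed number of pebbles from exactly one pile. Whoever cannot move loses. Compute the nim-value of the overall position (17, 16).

Pile A, S = {3, 4, 8, 9}:
n :  0  1  2  3  4  5  6  7  8  9 10 11 12 13 14 15 16 17
G :  0  0  0  1  1  1  2  0  2  3  1  3  0  0  0  1  1  1
G_A(17) = 1.
Pile B, S = {6, 8}:
n :  0  1  2  3  4  5  6  7  8  9 10 11 12 13 14 15 16
G :  0  0  0  0  0  0  1  1  1  1  1  1  2  2  0  0  0
G_B(16) = 0.
Combined Grundy value = 1 ⊕ 0 = 1.

1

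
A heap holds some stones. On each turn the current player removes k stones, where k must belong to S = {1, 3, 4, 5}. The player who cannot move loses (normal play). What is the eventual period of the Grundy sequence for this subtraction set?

8

G(0) = 0
G(1) = mex{0} = 1
G(2) = mex{1} = 0
G(3) = mex{0,0} = 1
G(4) = mex{1,1,0} = 2
G(5) = mex{2,0,1,0} = 3
G(6) = mex{3,1,0,1} = 2
G(7) = mex{2,2,1,0} = 3
G(8) = mex{3,3,2,1} = 0
G(9) = mex{0,2,3,2} = 1
G(10) = mex{1,3,2,3} = 0
G(11) = mex{0,0,3,2} = 1
G(12) = mex{1,1,0,3} = 2
G(13) = mex{2,0,1,0} = 3
G(14) = mex{3,1,0,1} = 2
G(15) = mex{2,2,1,0} = 3
G(16) = mex{3,3,2,1} = 0
G(17) = mex{0,2,3,2} = 1
G(n+8) = G(n) holds for n = 0,…,4 (a full window of length max(S) = 5), so the sequence is purely periodic with period 8.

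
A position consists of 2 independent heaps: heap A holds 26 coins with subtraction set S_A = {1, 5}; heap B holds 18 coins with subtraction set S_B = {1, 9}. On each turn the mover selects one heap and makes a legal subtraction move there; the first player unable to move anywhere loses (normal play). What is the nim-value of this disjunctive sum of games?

0

Heap A, S = {1, 5}:
G(0) = 0
G(1) = mex{0} = 1
G(2) = mex{1} = 0
G(3) = mex{0} = 1
G(4) = mex{1} = 0
G(5) = mex{0,0} = 1
G(6) = mex{1,1} = 0
G(7) = mex{0,0} = 1
G(8) = mex{1,1} = 0
G(9) = mex{0,0} = 1
G(10) = mex{1,1} = 0
G(11) = mex{0,0} = 1
G(12) = mex{1,1} = 0
G(13) = mex{0,0} = 1
G(14) = mex{1,1} = 0
G(15) = mex{0,0} = 1
G(16) = mex{1,1} = 0
G(17) = mex{0,0} = 1
G(18) = mex{1,1} = 0
G(19) = mex{0,0} = 1
G(20) = mex{1,1} = 0
G(21) = mex{0,0} = 1
G(22) = mex{1,1} = 0
G(23) = mex{0,0} = 1
G(24) = mex{1,1} = 0
G(25) = mex{0,0} = 1
G(26) = mex{1,1} = 0
G_A(26) = 0.
Heap B, S = {1, 9}:
G(0) = 0
G(1) = mex{0} = 1
G(2) = mex{1} = 0
G(3) = mex{0} = 1
G(4) = mex{1} = 0
G(5) = mex{0} = 1
G(6) = mex{1} = 0
G(7) = mex{0} = 1
G(8) = mex{1} = 0
G(9) = mex{0,0} = 1
G(10) = mex{1,1} = 0
G(11) = mex{0,0} = 1
G(12) = mex{1,1} = 0
G(13) = mex{0,0} = 1
G(14) = mex{1,1} = 0
G(15) = mex{0,0} = 1
G(16) = mex{1,1} = 0
G(17) = mex{0,0} = 1
G(18) = mex{1,1} = 0
G_B(18) = 0.
Combined Grundy value = 0 ⊕ 0 = 0.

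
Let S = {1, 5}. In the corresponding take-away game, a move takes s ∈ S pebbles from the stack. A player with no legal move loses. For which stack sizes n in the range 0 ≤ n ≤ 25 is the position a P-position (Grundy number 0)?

0, 2, 4, 6, 8, 10, 12, 14, 16, 18, 20, 22, 24

G(0) = 0
G(1) = mex{0} = 1
G(2) = mex{1} = 0
G(3) = mex{0} = 1
G(4) = mex{1} = 0
G(5) = mex{0,0} = 1
G(6) = mex{1,1} = 0
G(7) = mex{0,0} = 1
G(8) = mex{1,1} = 0
G(9) = mex{0,0} = 1
G(10) = mex{1,1} = 0
G(11) = mex{0,0} = 1
G(12) = mex{1,1} = 0
G(13) = mex{0,0} = 1
G(14) = mex{1,1} = 0
G(15) = mex{0,0} = 1
G(16) = mex{1,1} = 0
G(17) = mex{0,0} = 1
G(18) = mex{1,1} = 0
G(19) = mex{0,0} = 1
G(20) = mex{1,1} = 0
G(21) = mex{0,0} = 1
G(22) = mex{1,1} = 0
G(23) = mex{0,0} = 1
G(24) = mex{1,1} = 0
G(25) = mex{0,0} = 1
P-positions are exactly the n with G(n) = 0.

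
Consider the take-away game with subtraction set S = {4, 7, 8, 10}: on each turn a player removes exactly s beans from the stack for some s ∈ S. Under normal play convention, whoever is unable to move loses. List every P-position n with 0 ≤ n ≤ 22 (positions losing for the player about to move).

0, 1, 2, 3, 14, 15, 16, 17

n :  0  1  2  3  4  5  6  7  8  9 10 11 12 13 14 15 16 17 18 19 20 21 22
G :  0  0  0  0  1  1  1  1  2  2  2  2  3  3  0  0  0  0  1  1  1  1  2
P-positions are exactly the n with G(n) = 0.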